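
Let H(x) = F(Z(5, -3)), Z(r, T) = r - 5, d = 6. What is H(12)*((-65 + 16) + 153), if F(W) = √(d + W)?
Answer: 104*√6 ≈ 254.75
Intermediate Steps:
Z(r, T) = -5 + r
F(W) = √(6 + W)
H(x) = √6 (H(x) = √(6 + (-5 + 5)) = √(6 + 0) = √6)
H(12)*((-65 + 16) + 153) = √6*((-65 + 16) + 153) = √6*(-49 + 153) = √6*104 = 104*√6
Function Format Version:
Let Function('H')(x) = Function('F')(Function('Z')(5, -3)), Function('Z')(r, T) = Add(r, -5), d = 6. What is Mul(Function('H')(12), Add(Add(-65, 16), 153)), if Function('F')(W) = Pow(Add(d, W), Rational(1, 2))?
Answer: Mul(104, Pow(6, Rational(1, 2))) ≈ 254.75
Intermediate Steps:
Function('Z')(r, T) = Add(-5, r)
Function('F')(W) = Pow(Add(6, W), Rational(1, 2))
Function('H')(x) = Pow(6, Rational(1, 2)) (Function('H')(x) = Pow(Add(6, Add(-5, 5)), Rational(1, 2)) = Pow(Add(6, 0), Rational(1, 2)) = Pow(6, Rational(1, 2)))
Mul(Function('H')(12), Add(Add(-65, 16), 153)) = Mul(Pow(6, Rational(1, 2)), Add(Add(-65, 16), 153)) = Mul(Pow(6, Rational(1, 2)), Add(-49, 153)) = Mul(Pow(6, Rational(1, 2)), 104) = Mul(104, Pow(6, Rational(1, 2)))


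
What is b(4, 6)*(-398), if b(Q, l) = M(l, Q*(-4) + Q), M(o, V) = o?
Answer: -2388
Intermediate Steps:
b(Q, l) = l
b(4, 6)*(-398) = 6*(-398) = -2388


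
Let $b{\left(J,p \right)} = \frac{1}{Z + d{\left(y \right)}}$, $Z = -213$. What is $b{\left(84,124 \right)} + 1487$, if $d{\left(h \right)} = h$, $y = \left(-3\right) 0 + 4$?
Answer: $\frac{310782}{209} \approx 1487.0$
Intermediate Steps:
$y = 4$ ($y = 0 + 4 = 4$)
$b{\left(J,p \right)} = - \frac{1}{209}$ ($b{\left(J,p \right)} = \frac{1}{-213 + 4} = \frac{1}{-209} = - \frac{1}{209}$)
$b{\left(84,124 \right)} + 1487 = - \frac{1}{209} + 1487 = \frac{310782}{209}$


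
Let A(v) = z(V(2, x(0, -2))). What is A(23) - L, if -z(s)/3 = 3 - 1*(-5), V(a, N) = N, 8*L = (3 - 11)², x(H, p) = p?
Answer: -32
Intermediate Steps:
L = 8 (L = (3 - 11)²/8 = (⅛)*(-8)² = (⅛)*64 = 8)
z(s) = -24 (z(s) = -3*(3 - 1*(-5)) = -3*(3 + 5) = -3*8 = -24)
A(v) = -24
A(23) - L = -24 - 1*8 = -24 - 8 = -32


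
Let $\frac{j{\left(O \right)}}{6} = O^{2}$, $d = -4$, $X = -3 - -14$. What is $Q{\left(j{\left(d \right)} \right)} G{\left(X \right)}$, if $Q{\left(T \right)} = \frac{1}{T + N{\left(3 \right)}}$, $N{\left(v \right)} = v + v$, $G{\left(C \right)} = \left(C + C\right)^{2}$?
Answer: $\frac{242}{51} \approx 4.7451$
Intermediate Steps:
$X = 11$ ($X = -3 + 14 = 11$)
$G{\left(C \right)} = 4 C^{2}$ ($G{\left(C \right)} = \left(2 C\right)^{2} = 4 C^{2}$)
$j{\left(O \right)} = 6 O^{2}$
$N{\left(v \right)} = 2 v$
$Q{\left(T \right)} = \frac{1}{6 + T}$ ($Q{\left(T \right)} = \frac{1}{T + 2 \cdot 3} = \frac{1}{T + 6} = \frac{1}{6 + T}$)
$Q{\left(j{\left(d \right)} \right)} G{\left(X \right)} = \frac{4 \cdot 11^{2}}{6 + 6 \left(-4\right)^{2}} = \frac{4 \cdot 121}{6 + 6 \cdot 16} = \frac{1}{6 + 96} \cdot 484 = \frac{1}{102} \cdot 484 = \frac{242}{51}$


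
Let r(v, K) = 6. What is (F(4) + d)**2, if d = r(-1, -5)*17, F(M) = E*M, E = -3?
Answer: 8100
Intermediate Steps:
F(M) = -3*M
d = 102 (d = 6*17 = 102)
(F(4) + d)**2 = (-3*4 + 102)**2 = (-12 + 102)**2 = 90**2 = 8100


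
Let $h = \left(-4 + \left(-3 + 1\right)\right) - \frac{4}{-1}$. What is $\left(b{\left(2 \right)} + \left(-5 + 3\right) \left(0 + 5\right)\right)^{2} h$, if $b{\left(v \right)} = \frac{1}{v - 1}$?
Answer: $-162$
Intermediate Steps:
$b{\left(v \right)} = \frac{1}{-1 + v}$
$h = -2$ ($h = \left(-4 - 2\right) - -4 = -6 + 4 = -2$)
$\left(b{\left(2 \right)} + \left(-5 + 3\right) \left(0 + 5\right)\right)^{2} h = \left(\frac{1}{-1 + 2} + \left(-5 + 3\right) \left(0 + 5\right)\right)^{2} \left(-2\right) = \left(1^{-1} - 10\right)^{2} \left(-2\right) = \left(1 - 10\right)^{2} \left(-2\right) = \left(-9\right)^{2} \left(-2\right) = 81 \left(-2\right) = -162$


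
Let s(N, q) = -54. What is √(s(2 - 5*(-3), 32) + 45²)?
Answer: 3*√219 ≈ 44.396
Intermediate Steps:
√(s(2 - 5*(-3), 32) + 45²) = √(-54 + 45²) = √(-54 + 2025) = √1971 = 3*√219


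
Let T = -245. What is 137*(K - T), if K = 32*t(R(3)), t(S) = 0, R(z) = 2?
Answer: 33565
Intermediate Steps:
K = 0 (K = 32*0 = 0)
137*(K - T) = 137*(0 - 1*(-245)) = 137*(0 + 245) = 137*245 = 33565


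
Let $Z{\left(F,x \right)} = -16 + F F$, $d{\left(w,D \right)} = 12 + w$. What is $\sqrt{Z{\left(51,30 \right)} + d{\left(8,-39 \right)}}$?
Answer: $\sqrt{2605} \approx 51.039$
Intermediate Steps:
$Z{\left(F,x \right)} = -16 + F^{2}$
$\sqrt{Z{\left(51,30 \right)} + d{\left(8,-39 \right)}} = \sqrt{\left(-16 + 51^{2}\right) + \left(12 + 8\right)} = \sqrt{\left(-16 + 2601\right) + 20} = \sqrt{2585 + 20} = \sqrt{2605}$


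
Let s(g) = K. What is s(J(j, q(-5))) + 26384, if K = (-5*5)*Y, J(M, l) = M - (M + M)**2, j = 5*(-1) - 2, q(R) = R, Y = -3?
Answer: 26459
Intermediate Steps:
j = -7 (j = -5 - 2 = -7)
J(M, l) = M - 4*M**2 (J(M, l) = M - (2*M)**2 = M - 4*M**2)
K = 75 (K = -5*5*(-3) = -25*(-3) = 75)
s(g) = 75
s(J(j, q(-5))) + 26384 = 75 + 26384 = 26459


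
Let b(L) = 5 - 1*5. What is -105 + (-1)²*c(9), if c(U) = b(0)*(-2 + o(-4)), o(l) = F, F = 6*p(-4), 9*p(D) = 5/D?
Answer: -105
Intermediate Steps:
p(D) = 5/(9*D) (p(D) = (5/D)/9 = 5/(9*D))
b(L) = 0 (b(L) = 5 - 5 = 0)
F = -⅚ (F = 6*((5/9)/(-4)) = 6*((5/9)*(-¼)) = 6*(-5/36) = -⅚ ≈ -0.83333)
o(l) = -⅚
c(U) = 0 (c(U) = 0*(-2 - ⅚) = 0*(-17/6) = 0)
-105 + (-1)²*c(9) = -105 + (-1)²*0 = -105 + 1*0 = -105 + 0 = -105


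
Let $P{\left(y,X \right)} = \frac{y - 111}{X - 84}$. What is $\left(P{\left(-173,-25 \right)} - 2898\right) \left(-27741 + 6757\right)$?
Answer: $\frac{6622508432}{109} \approx 6.0757 \cdot 10^{7}$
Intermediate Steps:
$P{\left(y,X \right)} = \frac{-111 + y}{-84 + X}$
$\left(P{\left(-173,-25 \right)} - 2898\right) \left(-27741 + 6757\right) = \left(\frac{-111 - 173}{-84 - 25} - 2898\right) \left(-27741 + 6757\right) = \left(\frac{1}{-109} \left(-284\right) - 2898\right) \left(-20984\right) = \left(\left(- \frac{1}{109}\right) \left(-284\right) - 2898\right) \left(-20984\right) = \left(\frac{284}{109} - 2898\right) \left(-20984\right) = \left(- \frac{315598}{109}\right) \left(-20984\right) = \frac{6622508432}{109}$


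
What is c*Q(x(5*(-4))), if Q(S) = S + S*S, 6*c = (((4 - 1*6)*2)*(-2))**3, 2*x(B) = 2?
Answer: 512/3 ≈ 170.67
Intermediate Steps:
x(B) = 1 (x(B) = (1/2)*2 = 1)
c = 256/3 (c = (((4 - 1*6)*2)*(-2))**3/6 = (((4 - 6)*2)*(-2))**3/6 = (-2*2*(-2))**3/6 = (-4*(-2))**3/6 = (1/6)*8**3 = (1/6)*512 = 256/3 ≈ 85.333)
Q(S) = S + S**2
c*Q(x(5*(-4))) = 256*(1*(1 + 1))/3 = 256*(1*2)/3 = (256/3)*2 = 512/3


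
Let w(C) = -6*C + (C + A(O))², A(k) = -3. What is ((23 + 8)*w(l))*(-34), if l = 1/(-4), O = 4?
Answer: -101711/8 ≈ -12714.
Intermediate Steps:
l = -¼ ≈ -0.25000
w(C) = (-3 + C)² - 6*C (w(C) = -6*C + (C - 3)² = -6*C + (-3 + C)² = (-3 + C)² - 6*C)
((23 + 8)*w(l))*(-34) = ((23 + 8)*((-3 - ¼)² - 6*(-¼)))*(-34) = (31*((-13/4)² + 3/2))*(-34) = (31*(169/16 + 3/2))*(-34) = (31*(193/16))*(-34) = (5983/16)*(-34) = -101711/8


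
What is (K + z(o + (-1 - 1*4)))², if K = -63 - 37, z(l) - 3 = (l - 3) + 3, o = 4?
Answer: 9604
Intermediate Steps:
z(l) = 3 + l (z(l) = 3 + ((l - 3) + 3) = 3 + ((-3 + l) + 3) = 3 + l)
K = -100
(K + z(o + (-1 - 1*4)))² = (-100 + (3 + (4 + (-1 - 1*4))))² = (-100 + (3 + (4 + (-1 - 4))))² = (-100 + (3 + (4 - 5)))² = (-100 + (3 - 1))² = (-100 + 2)² = (-98)² = 9604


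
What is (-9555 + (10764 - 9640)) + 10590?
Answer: 2159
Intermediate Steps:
(-9555 + (10764 - 9640)) + 10590 = (-9555 + 1124) + 10590 = -8431 + 10590 = 2159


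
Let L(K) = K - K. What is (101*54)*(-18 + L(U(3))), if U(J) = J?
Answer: -98172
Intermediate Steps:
L(K) = 0
(101*54)*(-18 + L(U(3))) = (101*54)*(-18 + 0) = 5454*(-18) = -98172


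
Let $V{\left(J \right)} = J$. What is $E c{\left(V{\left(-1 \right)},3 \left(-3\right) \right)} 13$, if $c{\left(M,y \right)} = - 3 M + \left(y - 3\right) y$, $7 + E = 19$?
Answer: $17316$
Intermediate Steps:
$E = 12$ ($E = -7 + 19 = 12$)
$c{\left(M,y \right)} = - 3 M + y \left(-3 + y\right)$ ($c{\left(M,y \right)} = - 3 M + \left(-3 + y\right) y = - 3 M + y \left(-3 + y\right)$)
$E c{\left(V{\left(-1 \right)},3 \left(-3\right) \right)} 13 = 12 \left(\left(3 \left(-3\right)\right)^{2} - -3 - 3 \cdot 3 \left(-3\right)\right) 13 = 12 \left(\left(-9\right)^{2} + 3 - -27\right) 13 = 12 \left(81 + 3 + 27\right) 13 = 12 \cdot 111 \cdot 13 = 1332 \cdot 13 = 17316$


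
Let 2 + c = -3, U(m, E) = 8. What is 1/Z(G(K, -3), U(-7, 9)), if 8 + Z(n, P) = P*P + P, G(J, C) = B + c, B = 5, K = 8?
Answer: 1/64 ≈ 0.015625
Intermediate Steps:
c = -5 (c = -2 - 3 = -5)
G(J, C) = 0 (G(J, C) = 5 - 5 = 0)
Z(n, P) = -8 + P + P² (Z(n, P) = -8 + (P*P + P) = -8 + (P² + P) = -8 + (P + P²) = -8 + P + P²)
1/Z(G(K, -3), U(-7, 9)) = 1/(-8 + 8 + 8²) = 1/(-8 + 8 + 64) = 1/64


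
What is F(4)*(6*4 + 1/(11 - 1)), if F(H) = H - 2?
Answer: 241/5 ≈ 48.200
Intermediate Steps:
F(H) = -2 + H
F(4)*(6*4 + 1/(11 - 1)) = (-2 + 4)*(6*4 + 1/(11 - 1)) = 2*(24 + 1/10) = 2*(24 + ⅒) = 2*(241/10) = 241/5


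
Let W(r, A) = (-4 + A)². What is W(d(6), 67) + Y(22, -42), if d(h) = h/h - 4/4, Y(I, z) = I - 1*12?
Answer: 3979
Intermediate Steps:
Y(I, z) = -12 + I (Y(I, z) = I - 12 = -12 + I)
d(h) = 0 (d(h) = 1 - 4*¼ = 1 - 1 = 0)
W(d(6), 67) + Y(22, -42) = (-4 + 67)² + (-12 + 22) = 63² + 10 = 3969 + 10 = 3979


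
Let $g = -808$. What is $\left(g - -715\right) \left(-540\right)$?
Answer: $50220$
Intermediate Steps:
$\left(g - -715\right) \left(-540\right) = \left(-808 - -715\right) \left(-540\right) = \left(-808 + 715\right) \left(-540\right) = \left(-93\right) \left(-540\right) = 50220$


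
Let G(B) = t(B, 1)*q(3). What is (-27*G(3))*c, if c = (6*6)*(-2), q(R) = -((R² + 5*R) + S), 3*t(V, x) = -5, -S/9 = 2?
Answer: 19440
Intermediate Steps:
S = -18 (S = -9*2 = -18)
t(V, x) = -5/3 (t(V, x) = (⅓)*(-5) = -5/3)
q(R) = 18 - R² - 5*R (q(R) = -((R² + 5*R) - 18) = -(-18 + R² + 5*R) = 18 - R² - 5*R)
c = -72 (c = 36*(-2) = -72)
G(B) = 10 (G(B) = -5*(18 - 1*3² - 5*3)/3 = -5*(18 - 1*9 - 15)/3 = -5*(18 - 9 - 15)/3 = -5/3*(-6) = 10)
(-27*G(3))*c = -27*10*(-72) = -270*(-72) = 19440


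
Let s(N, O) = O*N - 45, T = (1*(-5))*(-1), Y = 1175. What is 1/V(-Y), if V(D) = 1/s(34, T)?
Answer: 125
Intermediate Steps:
T = 5 (T = -5*(-1) = 5)
s(N, O) = -45 + N*O (s(N, O) = N*O - 45 = -45 + N*O)
V(D) = 1/125 (V(D) = 1/(-45 + 34*5) = 1/(-45 + 170) = 1/125)
1/V(-Y) = 1/(1/125) = 125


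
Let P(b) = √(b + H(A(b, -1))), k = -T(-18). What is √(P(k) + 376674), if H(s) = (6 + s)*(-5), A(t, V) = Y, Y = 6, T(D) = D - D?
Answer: √(376674 + 2*I*√15) ≈ 613.74 + 0.006*I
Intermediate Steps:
T(D) = 0
A(t, V) = 6
k = 0 (k = -1*0 = 0)
H(s) = -30 - 5*s
P(b) = √(-60 + b) (P(b) = √(b + (-30 - 5*6)) = √(b + (-30 - 30)) = √(b - 60) = √(-60 + b))
√(P(k) + 376674) = √(√(-60 + 0) + 376674) = √(√(-60) + 376674) = √(2*I*√15 + 376674) = √(376674 + 2*I*√15)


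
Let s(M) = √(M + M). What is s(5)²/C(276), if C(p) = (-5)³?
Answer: -2/25 ≈ -0.080000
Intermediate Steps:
s(M) = √2*√M (s(M) = √(2*M) = √2*√M)
C(p) = -125
s(5)²/C(276) = (√2*√5)²/(-125) = (√10)²*(-1/125) = 10*(-1/125) = -2/25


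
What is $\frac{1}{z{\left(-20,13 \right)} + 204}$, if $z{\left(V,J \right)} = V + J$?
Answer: $\frac{1}{197} \approx 0.0050761$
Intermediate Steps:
$z{\left(V,J \right)} = J + V$
$\frac{1}{z{\left(-20,13 \right)} + 204} = \frac{1}{\left(13 - 20\right) + 204} = \frac{1}{-7 + 204} = \frac{1}{197}$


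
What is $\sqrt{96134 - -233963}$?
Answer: $\sqrt{330097} \approx 574.54$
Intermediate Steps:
$\sqrt{96134 - -233963} = \sqrt{96134 + \left(-12527 + 246490\right)} = \sqrt{96134 + 233963} = \sqrt{330097}$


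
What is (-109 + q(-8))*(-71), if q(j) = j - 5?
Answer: 8662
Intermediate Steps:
q(j) = -5 + j
(-109 + q(-8))*(-71) = (-109 + (-5 - 8))*(-71) = (-109 - 13)*(-71) = -122*(-71) = 8662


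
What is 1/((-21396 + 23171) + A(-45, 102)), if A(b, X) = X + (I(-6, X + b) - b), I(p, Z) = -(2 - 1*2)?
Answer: 1/1922 ≈ 0.00052029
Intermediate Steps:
I(p, Z) = 0 (I(p, Z) = -(2 - 2) = -1*0 = 0)
A(b, X) = X - b (A(b, X) = X + (0 - b) = X - b)
1/((-21396 + 23171) + A(-45, 102)) = 1/((-21396 + 23171) + (102 - 1*(-45))) = 1/(1775 + (102 + 45)) = 1/(1775 + 147) = 1/1922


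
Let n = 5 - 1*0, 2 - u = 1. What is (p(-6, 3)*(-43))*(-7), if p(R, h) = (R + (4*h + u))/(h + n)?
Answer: 2107/8 ≈ 263.38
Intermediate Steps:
u = 1 (u = 2 - 1*1 = 2 - 1 = 1)
n = 5 (n = 5 + 0 = 5)
p(R, h) = (1 + R + 4*h)/(5 + h) (p(R, h) = (R + (4*h + 1))/(h + 5) = (R + (1 + 4*h))/(5 + h) = (1 + R + 4*h)/(5 + h))
(p(-6, 3)*(-43))*(-7) = (((1 - 6 + 4*3)/(5 + 3))*(-43))*(-7) = (((1 - 6 + 12)/8)*(-43))*(-7) = (((1/8)*7)*(-43))*(-7) = ((7/8)*(-43))*(-7) = -301/8*(-7) = 2107/8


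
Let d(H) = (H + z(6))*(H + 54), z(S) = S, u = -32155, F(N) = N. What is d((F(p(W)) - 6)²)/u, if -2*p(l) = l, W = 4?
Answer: -28/109 ≈ -0.25688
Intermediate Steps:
p(l) = -l/2
d(H) = (6 + H)*(54 + H) (d(H) = (H + 6)*(H + 54) = (6 + H)*(54 + H))
d((F(p(W)) - 6)²)/u = (324 + ((-½*4 - 6)²)² + 60*(-½*4 - 6)²)/(-32155) = (324 + ((-2 - 6)²)² + 60*(-2 - 6)²)*(-1/32155) = (324 + ((-8)²)² + 60*(-8)²)*(-1/32155) = (324 + 64² + 60*64)*(-1/32155) = (324 + 4096 + 3840)*(-1/32155) = 8260*(-1/32155) = -28/109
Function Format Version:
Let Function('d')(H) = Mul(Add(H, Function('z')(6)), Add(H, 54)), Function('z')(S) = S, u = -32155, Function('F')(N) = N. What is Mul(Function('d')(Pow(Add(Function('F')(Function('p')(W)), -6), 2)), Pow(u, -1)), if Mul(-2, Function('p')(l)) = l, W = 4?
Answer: Rational(-28, 109) ≈ -0.25688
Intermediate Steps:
Function('p')(l) = Mul(Rational(-1, 2), l)
Function('d')(H) = Mul(Add(6, H), Add(54, H)) (Function('d')(H) = Mul(Add(H, 6), Add(H, 54)) = Mul(Add(6, H), Add(54, H)))
Mul(Function('d')(Pow(Add(Function('F')(Function('p')(W)), -6), 2)), Pow(u, -1)) = Mul(Add(324, Pow(Pow(Add(Mul(Rational(-1, 2), 4), -6), 2), 2), Mul(60, Pow(Add(Mul(Rational(-1, 2), 4), -6), 2))), Pow(-32155, -1)) = Mul(Add(324, Pow(Pow(Add(-2, -6), 2), 2), Mul(60, Pow(Add(-2, -6), 2))), Rational(-1, 32155)) = Mul(Add(324, Pow(Pow(-8, 2), 2), Mul(60, Pow(-8, 2))), Rational(-1, 32155)) = Mul(Add(324, Pow(64, 2), Mul(60, 64)), Rational(-1, 32155)) = Mul(Add(324, 4096, 3840), Rational(-1, 32155)) = Mul(8260, Rational(-1, 32155)) = Rational(-28, 109)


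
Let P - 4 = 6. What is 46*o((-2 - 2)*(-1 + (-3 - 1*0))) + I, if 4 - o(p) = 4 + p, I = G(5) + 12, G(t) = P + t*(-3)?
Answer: -729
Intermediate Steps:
P = 10 (P = 4 + 6 = 10)
G(t) = 10 - 3*t (G(t) = 10 + t*(-3) = 10 - 3*t)
I = 7 (I = (10 - 3*5) + 12 = (10 - 15) + 12 = -5 + 12 = 7)
o(p) = -p (o(p) = 4 - (4 + p) = 4 + (-4 - p) = -p)
46*o((-2 - 2)*(-1 + (-3 - 1*0))) + I = 46*(-(-2 - 2)*(-1 + (-3 - 1*0))) + 7 = 46*(-(-4)*(-1 + (-3 + 0))) + 7 = 46*(-(-4)*(-1 - 3)) + 7 = 46*(-(-4)*(-4)) + 7 = 46*(-1*16) + 7 = 46*(-16) + 7 = -736 + 7 = -729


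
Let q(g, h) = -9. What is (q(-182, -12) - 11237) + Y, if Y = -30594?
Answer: -41840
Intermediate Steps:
(q(-182, -12) - 11237) + Y = (-9 - 11237) - 30594 = -11246 - 30594 = -41840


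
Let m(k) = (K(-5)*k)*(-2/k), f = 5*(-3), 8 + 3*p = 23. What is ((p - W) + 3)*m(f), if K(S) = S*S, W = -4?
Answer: -600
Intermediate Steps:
p = 5 (p = -8/3 + (⅓)*23 = -8/3 + 23/3 = 5)
K(S) = S²
f = -15
m(k) = -50 (m(k) = ((-5)²*k)*(-2/k) = (25*k)*(-2/k) = -50)
((p - W) + 3)*m(f) = ((5 - 1*(-4)) + 3)*(-50) = ((5 + 4) + 3)*(-50) = (9 + 3)*(-50) = 12*(-50) = -600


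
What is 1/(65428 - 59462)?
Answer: 1/5966 ≈ 0.00016762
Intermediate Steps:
1/(65428 - 59462) = 1/5966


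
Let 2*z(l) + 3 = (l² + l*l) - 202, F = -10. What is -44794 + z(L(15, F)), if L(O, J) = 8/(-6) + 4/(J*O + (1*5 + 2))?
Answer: -16524911401/368082 ≈ -44895.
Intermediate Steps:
L(O, J) = -4/3 + 4/(7 + J*O) (L(O, J) = 8*(-⅙) + 4/(J*O + (5 + 2)) = -4/3 + 4/(J*O + 7) = -4/3 + 4/(7 + J*O))
z(l) = -205/2 + l² (z(l) = -3/2 + ((l² + l*l) - 202)/2 = -3/2 + ((l² + l²) - 202)/2 = -3/2 + (2*l² - 202)/2 = -3/2 + (-202 + 2*l²)/2 = -3/2 + (-101 + l²) = -205/2 + l²)
-44794 + z(L(15, F)) = -44794 + (-205/2 + (4*(-4 - 1*(-10)*15)/(3*(7 - 10*15)))²) = -44794 + (-205/2 + (4*(-4 + 150)/(3*(7 - 150)))²) = -44794 + (-205/2 + ((4/3)*146/(-143))²) = -44794 + (-205/2 + ((4/3)*(-1/143)*146)²) = -44794 + (-205/2 + (-584/429)²) = -44794 + (-205/2 + 341056/184041) = -44794 - 37046293/368082 = -16524911401/368082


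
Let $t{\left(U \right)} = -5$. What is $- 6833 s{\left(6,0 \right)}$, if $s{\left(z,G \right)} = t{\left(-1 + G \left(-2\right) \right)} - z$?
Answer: $75163$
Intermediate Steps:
$s{\left(z,G \right)} = -5 - z$
$- 6833 s{\left(6,0 \right)} = - 6833 \left(-5 - 6\right) = \left(-6833\right) \left(-11\right) = 75163$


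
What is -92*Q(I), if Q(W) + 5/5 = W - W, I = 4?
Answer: 92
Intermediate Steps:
Q(W) = -1 (Q(W) = -1 + (W - W) = -1 + 0 = -1)
-92*Q(I) = -92*(-1) = 92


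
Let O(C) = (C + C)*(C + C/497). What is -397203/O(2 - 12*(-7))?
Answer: -65803297/2455472 ≈ -26.799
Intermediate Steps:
O(C) = 996*C**2/497 (O(C) = (2*C)*(C + C*(1/497)) = (2*C)*(C + C/497) = (2*C)*(498*C/497) = 996*C**2/497)
-397203/O(2 - 12*(-7)) = -397203*497/(996*(2 - 12*(-7))**2) = -397203*497/(996*(2 + 84)**2) = -397203/((996/497)*86**2) = -397203/((996/497)*7396) = -397203/7366416/497 = -397203*497/7366416 = -65803297/2455472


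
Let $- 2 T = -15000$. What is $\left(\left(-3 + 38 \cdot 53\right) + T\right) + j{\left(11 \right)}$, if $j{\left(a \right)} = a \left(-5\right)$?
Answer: $9456$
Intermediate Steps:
$T = 7500$ ($T = \left(- \frac{1}{2}\right) \left(-15000\right) = 7500$)
$j{\left(a \right)} = - 5 a$
$\left(\left(-3 + 38 \cdot 53\right) + T\right) + j{\left(11 \right)} = \left(\left(-3 + 38 \cdot 53\right) + 7500\right) - 55 = \left(\left(-3 + 2014\right) + 7500\right) - 55 = \left(2011 + 7500\right) - 55 = 9511 - 55 = 9456$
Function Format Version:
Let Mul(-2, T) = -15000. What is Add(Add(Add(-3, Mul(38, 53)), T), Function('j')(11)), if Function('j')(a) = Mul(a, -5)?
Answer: 9456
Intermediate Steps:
T = 7500 (T = Mul(Rational(-1, 2), -15000) = 7500)
Function('j')(a) = Mul(-5, a)
Add(Add(Add(-3, Mul(38, 53)), T), Function('j')(11)) = Add(Add(Add(-3, Mul(38, 53)), 7500), Mul(-5, 11)) = Add(Add(Add(-3, 2014), 7500), -55) = Add(Add(2011, 7500), -55) = Add(9511, -55) = 9456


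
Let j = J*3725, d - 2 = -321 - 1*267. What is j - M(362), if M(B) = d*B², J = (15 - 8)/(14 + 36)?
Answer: 153584611/2 ≈ 7.6792e+7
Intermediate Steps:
d = -586 (d = 2 + (-321 - 1*267) = 2 + (-321 - 267) = 2 - 588 = -586)
J = 7/50 ≈ 0.14000
M(B) = -586*B²
j = 1043/2 (j = (7/50)*3725 = 1043/2 ≈ 521.50)
j - M(362) = 1043/2 - (-586)*362² = 1043/2 - (-586)*131044 = 1043/2 - 1*(-76791784) = 1043/2 + 76791784 = 153584611/2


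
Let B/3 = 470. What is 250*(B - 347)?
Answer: 265750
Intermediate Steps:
B = 1410 (B = 3*470 = 1410)
250*(B - 347) = 250*(1410 - 347) = 250*1063 = 265750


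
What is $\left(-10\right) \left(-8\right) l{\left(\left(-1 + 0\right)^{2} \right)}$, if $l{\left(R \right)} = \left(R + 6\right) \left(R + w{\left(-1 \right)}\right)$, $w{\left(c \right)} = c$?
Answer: $0$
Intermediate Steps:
$l{\left(R \right)} = \left(-1 + R\right) \left(6 + R\right)$ ($l{\left(R \right)} = \left(R + 6\right) \left(R - 1\right) = \left(6 + R\right) \left(-1 + R\right) = \left(-1 + R\right) \left(6 + R\right)$)
$\left(-10\right) \left(-8\right) l{\left(\left(-1 + 0\right)^{2} \right)} = \left(-10\right) \left(-8\right) \left(-6 + \left(\left(-1 + 0\right)^{2}\right)^{2} + 5 \left(-1 + 0\right)^{2}\right) = 80 \left(-6 + \left(\left(-1\right)^{2}\right)^{2} + 5 \left(-1\right)^{2}\right) = 80 \left(-6 + 1^{2} + 5 \cdot 1\right) = 80 \left(-6 + 1 + 5\right) = 80 \cdot 0 = 0$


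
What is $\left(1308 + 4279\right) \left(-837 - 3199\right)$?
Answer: $-22549132$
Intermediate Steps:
$\left(1308 + 4279\right) \left(-837 - 3199\right) = 5587 \left(-4036\right) = -22549132$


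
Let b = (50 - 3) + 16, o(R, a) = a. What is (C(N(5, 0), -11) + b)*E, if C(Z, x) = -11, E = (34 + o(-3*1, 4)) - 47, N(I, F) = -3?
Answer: -468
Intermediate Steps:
b = 63 (b = 47 + 16 = 63)
E = -9 (E = (34 + 4) - 47 = 38 - 47 = -9)
(C(N(5, 0), -11) + b)*E = (-11 + 63)*(-9) = 52*(-9) = -468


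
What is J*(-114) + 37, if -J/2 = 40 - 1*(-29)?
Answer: 15769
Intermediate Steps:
J = -138 (J = -2*(40 - 1*(-29)) = -2*(40 + 29) = -2*69 = -138)
J*(-114) + 37 = -138*(-114) + 37 = 15732 + 37 = 15769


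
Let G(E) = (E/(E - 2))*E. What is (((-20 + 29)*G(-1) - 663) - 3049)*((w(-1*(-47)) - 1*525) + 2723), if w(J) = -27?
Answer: -8065265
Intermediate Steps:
G(E) = E**2/(-2 + E) (G(E) = (E/(-2 + E))*E = E**2/(-2 + E))
(((-20 + 29)*G(-1) - 663) - 3049)*((w(-1*(-47)) - 1*525) + 2723) = (((-20 + 29)*((-1)**2/(-2 - 1)) - 663) - 3049)*((-27 - 1*525) + 2723) = ((9*(1/(-3)) - 663) - 3049)*((-27 - 525) + 2723) = ((9*(1*(-1/3)) - 663) - 3049)*(-552 + 2723) = ((9*(-1/3) - 663) - 3049)*2171 = ((-3 - 663) - 3049)*2171 = (-666 - 3049)*2171 = -3715*2171 = -8065265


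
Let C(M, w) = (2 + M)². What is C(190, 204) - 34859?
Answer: 2005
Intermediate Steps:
C(190, 204) - 34859 = (2 + 190)² - 34859 = 192² - 34859 = 36864 - 34859 = 2005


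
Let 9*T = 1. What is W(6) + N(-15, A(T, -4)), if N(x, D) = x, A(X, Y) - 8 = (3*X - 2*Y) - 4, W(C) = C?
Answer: -9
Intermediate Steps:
T = ⅑ (T = (⅑)*1 = ⅑ ≈ 0.11111)
A(X, Y) = 4 - 2*Y + 3*X (A(X, Y) = 8 + ((3*X - 2*Y) - 4) = 8 + ((-2*Y + 3*X) - 4) = 8 + (-4 - 2*Y + 3*X) = 4 - 2*Y + 3*X)
W(6) + N(-15, A(T, -4)) = 6 - 15 = -9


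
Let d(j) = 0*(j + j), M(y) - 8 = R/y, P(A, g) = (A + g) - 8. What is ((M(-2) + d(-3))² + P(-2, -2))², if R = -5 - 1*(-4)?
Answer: 58081/16 ≈ 3630.1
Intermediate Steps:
R = -1 (R = -5 + 4 = -1)
P(A, g) = -8 + A + g
M(y) = 8 - 1/y
d(j) = 0 (d(j) = 0*(2*j) = 0)
((M(-2) + d(-3))² + P(-2, -2))² = (((8 - 1/(-2)) + 0)² + (-8 - 2 - 2))² = (((8 - 1*(-½)) + 0)² - 12)² = (((8 + ½) + 0)² - 12)² = ((17/2 + 0)² - 12)² = ((17/2)² - 12)² = (289/4 - 12)² = (241/4)² = 58081/16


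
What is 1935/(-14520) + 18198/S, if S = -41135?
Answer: -22922079/39818680 ≈ -0.57566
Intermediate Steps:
1935/(-14520) + 18198/S = 1935/(-14520) + 18198/(-41135) = 1935*(-1/14520) + 18198*(-1/41135) = -129/968 - 18198/41135 = -22922079/39818680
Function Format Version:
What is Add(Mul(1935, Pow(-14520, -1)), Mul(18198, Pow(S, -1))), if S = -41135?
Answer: Rational(-22922079, 39818680) ≈ -0.57566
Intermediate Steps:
Add(Mul(1935, Pow(-14520, -1)), Mul(18198, Pow(S, -1))) = Add(Mul(1935, Pow(-14520, -1)), Mul(18198, Pow(-41135, -1))) = Add(Mul(1935, Rational(-1, 14520)), Mul(18198, Rational(-1, 41135))) = Add(Rational(-129, 968), Rational(-18198, 41135)) = Rational(-22922079, 39818680)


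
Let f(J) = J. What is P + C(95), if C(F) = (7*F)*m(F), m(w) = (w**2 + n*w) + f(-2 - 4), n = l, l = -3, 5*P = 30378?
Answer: 29070928/5 ≈ 5.8142e+6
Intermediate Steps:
P = 30378/5 (P = (1/5)*30378 = 30378/5 ≈ 6075.6)
n = -3
m(w) = -6 + w**2 - 3*w (m(w) = (w**2 - 3*w) + (-2 - 4) = (w**2 - 3*w) - 6 = -6 + w**2 - 3*w)
C(F) = 7*F*(-6 + F**2 - 3*F) (C(F) = (7*F)*(-6 + F**2 - 3*F) = 7*F*(-6 + F**2 - 3*F))
P + C(95) = 30378/5 + 7*95*(-6 + 95**2 - 3*95) = 30378/5 + 7*95*(-6 + 9025 - 285) = 30378/5 + 7*95*8734 = 30378/5 + 5808110 = 29070928/5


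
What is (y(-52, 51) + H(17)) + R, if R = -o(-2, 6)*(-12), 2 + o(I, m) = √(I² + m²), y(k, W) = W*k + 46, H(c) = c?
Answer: -2613 + 24*√10 ≈ -2537.1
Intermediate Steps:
y(k, W) = 46 + W*k
o(I, m) = -2 + √(I² + m²)
R = -24 + 24*√10 (R = -(-2 + √((-2)² + 6²))*(-12) = -(-2 + √(4 + 36))*(-12) = -(-2 + √40)*(-12) = -(-2 + 2*√10)*(-12) = (2 - 2*√10)*(-12) = -24 + 24*√10 ≈ 51.895)
(y(-52, 51) + H(17)) + R = ((46 + 51*(-52)) + 17) + (-24 + 24*√10) = ((46 - 2652) + 17) + (-24 + 24*√10) = (-2606 + 17) + (-24 + 24*√10) = -2589 + (-24 + 24*√10) = -2613 + 24*√10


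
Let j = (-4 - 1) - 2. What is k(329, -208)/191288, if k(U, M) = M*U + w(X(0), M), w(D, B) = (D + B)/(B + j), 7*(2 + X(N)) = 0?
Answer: -1471267/4112692 ≈ -0.35774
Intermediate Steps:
j = -7 (j = -5 - 2 = -7)
X(N) = -2 (X(N) = -2 + (⅐)*0 = -2 + 0 = -2)
w(D, B) = (B + D)/(-7 + B) (w(D, B) = (D + B)/(B - 7) = (B + D)/(-7 + B))
k(U, M) = M*U + (-2 + M)/(-7 + M) (k(U, M) = M*U + (M - 2)/(-7 + M) = M*U + (-2 + M)/(-7 + M))
k(329, -208)/191288 = ((-2 - 208 - 208*329*(-7 - 208))/(-7 - 208))/191288 = ((-2 - 208 - 208*329*(-215))/(-215))*(1/191288) = -(-2 - 208 + 14712880)/215*(1/191288) = -1/215*14712670*(1/191288) = -2942534/43*1/191288 = -1471267/4112692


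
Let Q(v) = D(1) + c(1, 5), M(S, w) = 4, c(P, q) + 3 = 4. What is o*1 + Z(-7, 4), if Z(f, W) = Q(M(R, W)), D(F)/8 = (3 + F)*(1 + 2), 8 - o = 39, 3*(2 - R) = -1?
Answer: 66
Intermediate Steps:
R = 7/3 (R = 2 - ⅓*(-1) = 2 + ⅓ = 7/3 ≈ 2.3333)
c(P, q) = 1 (c(P, q) = -3 + 4 = 1)
o = -31 (o = 8 - 1*39 = 8 - 39 = -31)
D(F) = 72 + 24*F (D(F) = 8*((3 + F)*(1 + 2)) = 8*((3 + F)*3) = 8*(9 + 3*F) = 72 + 24*F)
Q(v) = 97 (Q(v) = (72 + 24*1) + 1 = (72 + 24) + 1 = 96 + 1 = 97)
Z(f, W) = 97
o*1 + Z(-7, 4) = -31*1 + 97 = -31 + 97 = 66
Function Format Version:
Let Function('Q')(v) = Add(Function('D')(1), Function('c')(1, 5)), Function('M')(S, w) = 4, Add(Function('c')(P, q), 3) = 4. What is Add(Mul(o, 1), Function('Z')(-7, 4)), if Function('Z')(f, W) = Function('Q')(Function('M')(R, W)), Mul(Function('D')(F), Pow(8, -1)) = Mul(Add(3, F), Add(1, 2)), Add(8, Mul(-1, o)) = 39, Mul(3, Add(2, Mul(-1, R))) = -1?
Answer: 66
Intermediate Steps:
R = Rational(7, 3) (R = Add(2, Mul(Rational(-1, 3), -1)) = Add(2, Rational(1, 3)) = Rational(7, 3) ≈ 2.3333)
Function('c')(P, q) = 1 (Function('c')(P, q) = Add(-3, 4) = 1)
o = -31 (o = Add(8, Mul(-1, 39)) = Add(8, -39) = -31)
Function('D')(F) = Add(72, Mul(24, F)) (Function('D')(F) = Mul(8, Mul(Add(3, F), Add(1, 2))) = Mul(8, Mul(Add(3, F), 3)) = Mul(8, Add(9, Mul(3, F))) = Add(72, Mul(24, F)))
Function('Q')(v) = 97 (Function('Q')(v) = Add(Add(72, Mul(24, 1)), 1) = Add(Add(72, 24), 1) = Add(96, 1) = 97)
Function('Z')(f, W) = 97
Add(Mul(o, 1), Function('Z')(-7, 4)) = Add(Mul(-31, 1), 97) = Add(-31, 97) = 66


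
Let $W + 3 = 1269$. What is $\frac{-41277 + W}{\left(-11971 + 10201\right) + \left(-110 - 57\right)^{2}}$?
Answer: $- \frac{40011}{26119} \approx -1.5319$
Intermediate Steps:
$W = 1266$ ($W = -3 + 1269 = 1266$)
$\frac{-41277 + W}{\left(-11971 + 10201\right) + \left(-110 - 57\right)^{2}} = \frac{-41277 + 1266}{\left(-11971 + 10201\right) + \left(-110 - 57\right)^{2}} = - \frac{40011}{-1770 + \left(-167\right)^{2}} = - \frac{40011}{-1770 + 27889} = - \frac{40011}{26119}$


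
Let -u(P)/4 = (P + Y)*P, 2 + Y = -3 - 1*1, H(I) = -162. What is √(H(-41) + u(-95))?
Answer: I*√38542 ≈ 196.32*I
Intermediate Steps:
Y = -6 (Y = -2 + (-3 - 1*1) = -2 + (-3 - 1) = -2 - 4 = -6)
u(P) = -4*P*(-6 + P) (u(P) = -4*(P - 6)*P = -4*(-6 + P)*P = -4*P*(-6 + P))
√(H(-41) + u(-95)) = √(-162 + 4*(-95)*(6 - 1*(-95))) = √(-162 + 4*(-95)*(6 + 95)) = √(-162 + 4*(-95)*101) = √(-162 - 38380) = √(-38542) = I*√38542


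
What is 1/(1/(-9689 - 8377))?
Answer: -18066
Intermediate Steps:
1/(1/(-9689 - 8377)) = 1/(1/(-18066)) = 1/(-1/18066) = -18066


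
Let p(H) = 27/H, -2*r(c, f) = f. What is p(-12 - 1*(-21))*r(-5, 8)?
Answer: -12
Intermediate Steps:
r(c, f) = -f/2
p(-12 - 1*(-21))*r(-5, 8) = (27/(-12 - 1*(-21)))*(-½*8) = (27/(-12 + 21))*(-4) = (27/9)*(-4) = (27*(⅑))*(-4) = 3*(-4) = -12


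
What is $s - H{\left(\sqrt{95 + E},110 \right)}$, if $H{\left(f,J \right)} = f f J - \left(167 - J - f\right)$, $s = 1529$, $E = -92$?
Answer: $1256 - \sqrt{3} \approx 1254.3$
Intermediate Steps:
$H{\left(f,J \right)} = -167 + J + f + J f^{2}$ ($H{\left(f,J \right)} = f^{2} J - \left(167 - J - f\right) = J f^{2} + \left(-167 + J + f\right) = -167 + J + f + J f^{2}$)
$s - H{\left(\sqrt{95 + E},110 \right)} = 1529 - \left(-167 + 110 + \sqrt{95 - 92} + 110 \left(\sqrt{95 - 92}\right)^{2}\right) = 1529 - \left(-167 + 110 + \sqrt{3} + 110 \left(\sqrt{3}\right)^{2}\right) = 1529 - \left(-167 + 110 + \sqrt{3} + 110 \cdot 3\right) = 1529 - \left(-167 + 110 + \sqrt{3} + 330\right) = 1529 - \left(273 + \sqrt{3}\right) = 1256 - \sqrt{3}$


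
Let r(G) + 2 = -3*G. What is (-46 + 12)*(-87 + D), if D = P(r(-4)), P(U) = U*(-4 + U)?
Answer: 918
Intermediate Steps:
r(G) = -2 - 3*G
D = 60 (D = (-2 - 3*(-4))*(-4 + (-2 - 3*(-4))) = (-2 + 12)*(-4 + (-2 + 12)) = 10*(-4 + 10) = 10*6 = 60)
(-46 + 12)*(-87 + D) = (-46 + 12)*(-87 + 60) = -34*(-27) = 918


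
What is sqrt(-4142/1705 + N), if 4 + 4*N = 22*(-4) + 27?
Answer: I*sqrt(217205065)/3410 ≈ 4.322*I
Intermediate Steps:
N = -65/4 (N = -1 + (22*(-4) + 27)/4 = -1 + (-88 + 27)/4 = -1 + (1/4)*(-61) = -1 - 61/4 = -65/4 ≈ -16.250)
sqrt(-4142/1705 + N) = sqrt(-4142/1705 - 65/4) = sqrt(-127393/6820) = I*sqrt(217205065)/3410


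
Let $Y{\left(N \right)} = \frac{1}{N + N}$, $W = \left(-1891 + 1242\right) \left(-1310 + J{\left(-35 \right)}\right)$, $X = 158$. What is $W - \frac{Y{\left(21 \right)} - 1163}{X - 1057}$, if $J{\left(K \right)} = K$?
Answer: $\frac{32959098145}{37758} \approx 8.729 \cdot 10^{5}$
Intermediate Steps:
$W = 872905$ ($W = \left(-1891 + 1242\right) \left(-1310 - 35\right) = \left(-649\right) \left(-1345\right) = 872905$)
$Y{\left(N \right)} = \frac{1}{2 N}$
$W - \frac{Y{\left(21 \right)} - 1163}{X - 1057} = 872905 - \frac{\frac{1}{2 \cdot 21} - 1163}{158 - 1057} = 872905 - \frac{\frac{1}{2} \cdot \frac{1}{21} - 1163}{-899} = 872905 - \left(\frac{1}{42} - 1163\right) \left(- \frac{1}{899}\right) = 872905 - \left(- \frac{48845}{42}\right) \left(- \frac{1}{899}\right) = 872905 - \frac{48845}{37758} = \frac{32959098145}{37758}$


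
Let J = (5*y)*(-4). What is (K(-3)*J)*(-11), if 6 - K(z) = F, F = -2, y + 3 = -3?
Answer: -10560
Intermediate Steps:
y = -6 (y = -3 - 3 = -6)
J = 120 (J = (5*(-6))*(-4) = -30*(-4) = 120)
K(z) = 8 (K(z) = 6 - 1*(-2) = 6 + 2 = 8)
(K(-3)*J)*(-11) = (8*120)*(-11) = 960*(-11) = -10560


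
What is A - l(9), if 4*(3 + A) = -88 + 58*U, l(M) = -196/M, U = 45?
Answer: 11687/18 ≈ 649.28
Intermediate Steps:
A = 1255/2 (A = -3 + (-88 + 58*45)/4 = -3 + (-88 + 2610)/4 = -3 + (1/4)*2522 = -3 + 1261/2 = 1255/2 ≈ 627.50)
A - l(9) = 1255/2 - (-196)/9 = 1255/2 - 1*(-196/9) = 1255/2 + 196/9 = 11687/18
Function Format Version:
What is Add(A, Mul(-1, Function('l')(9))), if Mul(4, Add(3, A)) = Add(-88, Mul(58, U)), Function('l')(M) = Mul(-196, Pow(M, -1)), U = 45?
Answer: Rational(11687, 18) ≈ 649.28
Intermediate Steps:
A = Rational(1255, 2) (A = Add(-3, Mul(Rational(1, 4), Add(-88, Mul(58, 45)))) = Add(-3, Mul(Rational(1, 4), Add(-88, 2610))) = Add(-3, Mul(Rational(1, 4), 2522)) = Add(-3, Rational(1261, 2)) = Rational(1255, 2) ≈ 627.50)
Add(A, Mul(-1, Function('l')(9))) = Add(Rational(1255, 2), Mul(-1, Mul(-196, Pow(9, -1)))) = Add(Rational(1255, 2), Mul(-1, Mul(-196, Rational(1, 9)))) = Add(Rational(1255, 2), Mul(-1, Rational(-196, 9))) = Add(Rational(1255, 2), Rational(196, 9)) = Rational(11687, 18)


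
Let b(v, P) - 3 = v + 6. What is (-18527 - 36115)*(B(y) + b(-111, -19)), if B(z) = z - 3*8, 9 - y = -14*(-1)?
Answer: 7158102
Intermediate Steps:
y = -5 (y = 9 - (-14)*(-1) = 9 - 1*14 = 9 - 14 = -5)
b(v, P) = 9 + v (b(v, P) = 3 + (v + 6) = 3 + (6 + v) = 9 + v)
B(z) = -24 + z (B(z) = z - 24 = -24 + z)
(-18527 - 36115)*(B(y) + b(-111, -19)) = (-18527 - 36115)*((-24 - 5) + (9 - 111)) = -54642*(-29 - 102) = -54642*(-131) = 7158102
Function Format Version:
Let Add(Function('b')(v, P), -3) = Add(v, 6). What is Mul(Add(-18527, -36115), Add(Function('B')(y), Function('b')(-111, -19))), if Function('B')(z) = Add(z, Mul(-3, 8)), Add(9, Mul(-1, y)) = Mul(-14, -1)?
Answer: 7158102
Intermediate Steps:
y = -5 (y = Add(9, Mul(-1, Mul(-14, -1))) = Add(9, Mul(-1, 14)) = Add(9, -14) = -5)
Function('b')(v, P) = Add(9, v) (Function('b')(v, P) = Add(3, Add(v, 6)) = Add(3, Add(6, v)) = Add(9, v))
Function('B')(z) = Add(-24, z) (Function('B')(z) = Add(z, -24) = Add(-24, z))
Mul(Add(-18527, -36115), Add(Function('B')(y), Function('b')(-111, -19))) = Mul(Add(-18527, -36115), Add(Add(-24, -5), Add(9, -111))) = Mul(-54642, Add(-29, -102)) = Mul(-54642, -131) = 7158102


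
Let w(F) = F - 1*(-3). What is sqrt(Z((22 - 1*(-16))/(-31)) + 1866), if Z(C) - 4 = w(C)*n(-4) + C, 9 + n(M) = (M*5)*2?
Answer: sqrt(1712347)/31 ≈ 42.212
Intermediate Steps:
w(F) = 3 + F (w(F) = F + 3 = 3 + F)
n(M) = -9 + 10*M (n(M) = -9 + (M*5)*2 = -9 + (5*M)*2 = -9 + 10*M)
Z(C) = -143 - 48*C (Z(C) = 4 + ((3 + C)*(-9 + 10*(-4)) + C) = 4 + ((3 + C)*(-9 - 40) + C) = 4 + ((3 + C)*(-49) + C) = 4 + ((-147 - 49*C) + C) = 4 + (-147 - 48*C) = -143 - 48*C)
sqrt(Z((22 - 1*(-16))/(-31)) + 1866) = sqrt((-143 - 48*(22 - 1*(-16))/(-31)) + 1866) = sqrt((-143 - 48*(22 + 16)*(-1)/31) + 1866) = sqrt((-143 - 1824*(-1)/31) + 1866) = sqrt((-143 - 48*(-38/31)) + 1866) = sqrt((-143 + 1824/31) + 1866) = sqrt(-2609/31 + 1866) = sqrt(55237/31) = sqrt(1712347)/31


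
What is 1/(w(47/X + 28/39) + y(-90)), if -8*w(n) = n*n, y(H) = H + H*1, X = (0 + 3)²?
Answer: -109512/20195185 ≈ -0.0054227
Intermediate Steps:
X = 9 (X = 3² = 9)
y(H) = 2*H (y(H) = H + H = 2*H)
w(n) = -n²/8 (w(n) = -n*n/8 = -n²/8)
1/(w(47/X + 28/39) + y(-90)) = 1/(-(47/9 + 28/39)²/8 + 2*(-90)) = 1/(-(47*(⅑) + 28*(1/39))²/8 - 180) = 1/(-(47/9 + 28/39)²/8 - 180) = 1/(-(695/117)²/8 - 180) = 1/(-⅛*483025/13689 - 180) = 1/(-483025/109512 - 180) = 1/(-20195185/109512) = -109512/20195185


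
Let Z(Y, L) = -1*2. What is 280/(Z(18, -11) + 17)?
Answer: 56/3 ≈ 18.667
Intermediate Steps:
Z(Y, L) = -2
280/(Z(18, -11) + 17) = 280/(-2 + 17) = 280/15 = 280*(1/15) = 56/3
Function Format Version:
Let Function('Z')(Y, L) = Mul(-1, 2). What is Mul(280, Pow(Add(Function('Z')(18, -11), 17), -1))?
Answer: Rational(56, 3) ≈ 18.667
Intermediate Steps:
Function('Z')(Y, L) = -2
Mul(280, Pow(Add(Function('Z')(18, -11), 17), -1)) = Mul(280, Pow(Add(-2, 17), -1)) = Mul(280, Pow(15, -1)) = Mul(280, Rational(1, 15)) = Rational(56, 3)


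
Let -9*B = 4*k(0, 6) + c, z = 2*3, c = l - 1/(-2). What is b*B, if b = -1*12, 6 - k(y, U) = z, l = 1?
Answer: 2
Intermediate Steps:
c = 3/2 (c = 1 - 1/(-2) = 1 - (-1)/2 = 1 - 1*(-1/2) = 1 + 1/2 = 3/2 ≈ 1.5000)
z = 6
k(y, U) = 0 (k(y, U) = 6 - 1*6 = 6 - 6 = 0)
B = -1/6 (B = -(4*0 + 3/2)/9 = -(0 + 3/2)/9 = -1/9*3/2 = -1/6 ≈ -0.16667)
b = -12
b*B = -12*(-1/6) = 2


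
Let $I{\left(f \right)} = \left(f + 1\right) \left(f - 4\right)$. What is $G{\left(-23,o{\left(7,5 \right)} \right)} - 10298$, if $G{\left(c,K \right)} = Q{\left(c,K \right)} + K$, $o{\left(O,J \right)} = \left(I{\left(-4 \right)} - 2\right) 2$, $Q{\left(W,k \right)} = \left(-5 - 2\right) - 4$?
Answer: $-10265$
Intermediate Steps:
$Q{\left(W,k \right)} = -11$ ($Q{\left(W,k \right)} = -7 - 4 = -11$)
$I{\left(f \right)} = \left(1 + f\right) \left(-4 + f\right)$
$o{\left(O,J \right)} = 44$ ($o{\left(O,J \right)} = \left(\left(-4 + \left(-4\right)^{2} - -12\right) - 2\right) 2 = \left(\left(-4 + 16 + 12\right) - 2\right) 2 = \left(24 - 2\right) 2 = 22 \cdot 2 = 44$)
$G{\left(c,K \right)} = -11 + K$
$G{\left(-23,o{\left(7,5 \right)} \right)} - 10298 = \left(-11 + 44\right) - 10298 = 33 - 10298 = -10265$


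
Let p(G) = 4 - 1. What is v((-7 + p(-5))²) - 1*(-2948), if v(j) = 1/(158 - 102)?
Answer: 165089/56 ≈ 2948.0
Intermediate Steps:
p(G) = 3
v(j) = 1/56
v((-7 + p(-5))²) - 1*(-2948) = 1/56 - 1*(-2948) = 1/56 + 2948 = 165089/56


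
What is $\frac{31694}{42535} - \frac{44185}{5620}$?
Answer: $- \frac{340257739}{47809340} \approx -7.117$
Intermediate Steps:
$\frac{31694}{42535} - \frac{44185}{5620} = 31694 \cdot \frac{1}{42535} - \frac{8837}{1124} = \frac{31694}{42535} - \frac{8837}{1124} = - \frac{340257739}{47809340}$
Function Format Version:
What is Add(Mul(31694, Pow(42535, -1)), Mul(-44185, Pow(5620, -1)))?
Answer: Rational(-340257739, 47809340) ≈ -7.1170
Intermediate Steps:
Add(Mul(31694, Pow(42535, -1)), Mul(-44185, Pow(5620, -1))) = Add(Mul(31694, Rational(1, 42535)), Mul(-44185, Rational(1, 5620))) = Add(Rational(31694, 42535), Rational(-8837, 1124)) = Rational(-340257739, 47809340)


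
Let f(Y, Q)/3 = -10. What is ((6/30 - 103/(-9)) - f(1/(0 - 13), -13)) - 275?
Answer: -10501/45 ≈ -233.36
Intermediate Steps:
f(Y, Q) = -30 (f(Y, Q) = 3*(-10) = -30)
((6/30 - 103/(-9)) - f(1/(0 - 13), -13)) - 275 = ((6/30 - 103/(-9)) - 1*(-30)) - 275 = ((6*(1/30) - 103*(-⅑)) + 30) - 275 = ((⅕ + 103/9) + 30) - 275 = (524/45 + 30) - 275 = 1874/45 - 275 = -10501/45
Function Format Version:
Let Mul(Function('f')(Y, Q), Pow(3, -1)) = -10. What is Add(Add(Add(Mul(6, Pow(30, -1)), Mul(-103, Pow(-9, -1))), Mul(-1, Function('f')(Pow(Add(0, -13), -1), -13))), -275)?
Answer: Rational(-10501, 45) ≈ -233.36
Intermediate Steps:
Function('f')(Y, Q) = -30 (Function('f')(Y, Q) = Mul(3, -10) = -30)
Add(Add(Add(Mul(6, Pow(30, -1)), Mul(-103, Pow(-9, -1))), Mul(-1, Function('f')(Pow(Add(0, -13), -1), -13))), -275) = Add(Add(Add(Mul(6, Pow(30, -1)), Mul(-103, Pow(-9, -1))), Mul(-1, -30)), -275) = Add(Add(Add(Mul(6, Rational(1, 30)), Mul(-103, Rational(-1, 9))), 30), -275) = Add(Add(Add(Rational(1, 5), Rational(103, 9)), 30), -275) = Add(Add(Rational(524, 45), 30), -275) = Add(Rational(1874, 45), -275) = Rational(-10501, 45)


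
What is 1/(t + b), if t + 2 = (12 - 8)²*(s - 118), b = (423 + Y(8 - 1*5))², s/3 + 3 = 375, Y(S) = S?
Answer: 1/197442 ≈ 5.0648e-6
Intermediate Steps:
s = 1116 (s = -9 + 3*375 = -9 + 1125 = 1116)
b = 181476 (b = (423 + (8 - 1*5))² = (423 + (8 - 5))² = (423 + 3)² = 426² = 181476)
t = 15966 (t = -2 + (12 - 8)²*(1116 - 118) = -2 + 4²*998 = -2 + 16*998 = -2 + 15968 = 15966)
1/(t + b) = 1/(15966 + 181476) = 1/197442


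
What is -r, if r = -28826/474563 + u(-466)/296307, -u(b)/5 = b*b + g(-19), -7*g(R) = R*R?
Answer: 407314436871/109368263543 ≈ 3.7242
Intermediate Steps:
g(R) = -R²/7 (g(R) = -R*R/7 = -R²/7)
u(b) = 1805/7 - 5*b² (u(b) = -5*(b*b - ⅐*(-19)²) = -5*(b² - ⅐*361) = -5*(b² - 361/7) = -5*(-361/7 + b²) = 1805/7 - 5*b²)
r = -407314436871/109368263543 (r = -28826/474563 + (1805/7 - 5*(-466)²)/296307 = -28826*1/474563 + (1805/7 - 5*217156)*(1/296307) = -28826/474563 + (1805/7 - 1085780)*(1/296307) = -28826/474563 - 7598655/7*1/296307 = -28826/474563 - 844295/230461 = -407314436871/109368263543 ≈ -3.7242)
-r = -1*(-407314436871/109368263543) = 407314436871/109368263543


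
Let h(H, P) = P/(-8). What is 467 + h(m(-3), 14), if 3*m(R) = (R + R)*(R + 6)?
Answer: 1861/4 ≈ 465.25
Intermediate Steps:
m(R) = 2*R*(6 + R)/3 (m(R) = ((R + R)*(R + 6))/3 = ((2*R)*(6 + R))/3 = (2*R*(6 + R))/3 = 2*R*(6 + R)/3)
h(H, P) = -P/8 (h(H, P) = P*(-⅛) = -P/8)
467 + h(m(-3), 14) = 467 - ⅛*14 = 467 - 7/4 = 1861/4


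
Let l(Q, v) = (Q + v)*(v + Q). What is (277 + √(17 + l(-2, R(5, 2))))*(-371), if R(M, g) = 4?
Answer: -102767 - 371*√21 ≈ -1.0447e+5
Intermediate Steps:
l(Q, v) = (Q + v)² (l(Q, v) = (Q + v)*(Q + v) = (Q + v)²)
(277 + √(17 + l(-2, R(5, 2))))*(-371) = (277 + √(17 + (-2 + 4)²))*(-371) = (277 + √(17 + 2²))*(-371) = (277 + √(17 + 4))*(-371) = (277 + √21)*(-371) = -102767 - 371*√21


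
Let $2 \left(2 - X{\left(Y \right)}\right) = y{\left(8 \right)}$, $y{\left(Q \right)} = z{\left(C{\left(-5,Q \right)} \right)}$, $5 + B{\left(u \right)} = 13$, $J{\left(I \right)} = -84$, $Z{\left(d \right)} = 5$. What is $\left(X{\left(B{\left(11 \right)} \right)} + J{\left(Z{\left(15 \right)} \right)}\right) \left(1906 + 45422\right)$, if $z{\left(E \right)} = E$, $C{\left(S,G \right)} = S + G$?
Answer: $-3951888$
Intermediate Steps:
$C{\left(S,G \right)} = G + S$
$B{\left(u \right)} = 8$ ($B{\left(u \right)} = -5 + 13 = 8$)
$y{\left(Q \right)} = -5 + Q$ ($y{\left(Q \right)} = Q - 5 = -5 + Q$)
$X{\left(Y \right)} = \frac{1}{2}$ ($X{\left(Y \right)} = 2 - \frac{-5 + 8}{2} = 2 - \frac{3}{2} = \frac{1}{2}$)
$\left(X{\left(B{\left(11 \right)} \right)} + J{\left(Z{\left(15 \right)} \right)}\right) \left(1906 + 45422\right) = \left(\frac{1}{2} - 84\right) \left(1906 + 45422\right) = \left(- \frac{167}{2}\right) 47328 = -3951888$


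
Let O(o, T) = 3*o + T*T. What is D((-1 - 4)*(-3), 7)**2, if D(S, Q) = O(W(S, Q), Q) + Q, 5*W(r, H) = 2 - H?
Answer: 2809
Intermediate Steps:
W(r, H) = 2/5 - H/5 (W(r, H) = (2 - H)/5 = 2/5 - H/5)
O(o, T) = T**2 + 3*o (O(o, T) = 3*o + T**2 = T**2 + 3*o)
D(S, Q) = 6/5 + Q**2 + 2*Q/5 (D(S, Q) = (Q**2 + 3*(2/5 - Q/5)) + Q = (Q**2 + (6/5 - 3*Q/5)) + Q = (6/5 + Q**2 - 3*Q/5) + Q = 6/5 + Q**2 + 2*Q/5)
D((-1 - 4)*(-3), 7)**2 = (6/5 + 7**2 + (2/5)*7)**2 = (6/5 + 49 + 14/5)**2 = 53**2 = 2809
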